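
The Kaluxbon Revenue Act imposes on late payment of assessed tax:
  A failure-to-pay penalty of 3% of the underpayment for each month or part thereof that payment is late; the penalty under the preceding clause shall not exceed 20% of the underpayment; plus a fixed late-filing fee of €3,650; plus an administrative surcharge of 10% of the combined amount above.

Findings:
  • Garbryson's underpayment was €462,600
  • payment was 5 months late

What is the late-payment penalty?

€80,344

Accrued rate: 3% × 5 = 15%, capped at 20% → 15%
Failure-to-pay penalty: 15% of €462,600 = €69,390
Penalty before surcharge: €69,390 + €3,650 = €73,040
Administrative surcharge: 10% of €73,040 = €7,304
Total penalty: €73,040 + €7,304 = €80,344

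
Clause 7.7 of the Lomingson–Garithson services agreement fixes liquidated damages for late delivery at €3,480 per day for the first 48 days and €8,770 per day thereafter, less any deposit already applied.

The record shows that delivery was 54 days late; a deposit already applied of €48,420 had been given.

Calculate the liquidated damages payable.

€171,240

First 48 days: 48 × €3,480 = €167,040
Remaining days: (54 − 48) × €8,770 = €52,620
Accrued per-day damages: €167,040 + €52,620 = €219,660
Less deposit already applied: €219,660 − €48,420 = €171,240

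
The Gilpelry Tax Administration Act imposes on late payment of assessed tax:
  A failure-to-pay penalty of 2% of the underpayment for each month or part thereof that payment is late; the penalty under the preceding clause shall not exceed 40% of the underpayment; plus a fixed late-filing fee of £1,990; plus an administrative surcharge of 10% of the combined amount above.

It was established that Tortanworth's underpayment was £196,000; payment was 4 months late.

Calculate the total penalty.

£19,437

Accrued rate: 2% × 4 = 8%, capped at 40% → 8%
Failure-to-pay penalty: 8% of £196,000 = £15,680
Penalty before surcharge: £15,680 + £1,990 = £17,670
Administrative surcharge: 10% of £17,670 = £1,767
Total penalty: £17,670 + £1,767 = £19,437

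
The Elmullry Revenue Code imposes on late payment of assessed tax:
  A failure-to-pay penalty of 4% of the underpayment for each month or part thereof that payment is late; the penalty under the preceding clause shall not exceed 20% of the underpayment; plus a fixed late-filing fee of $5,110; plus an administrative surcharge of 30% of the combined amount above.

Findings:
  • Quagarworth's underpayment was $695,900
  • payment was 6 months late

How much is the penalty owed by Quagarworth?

Accrued rate: 4% × 6 = 24%, capped at 20% → 20%
Failure-to-pay penalty: 20% of $695,900 = $139,180
Penalty before surcharge: $139,180 + $5,110 = $144,290
Administrative surcharge: 30% of $144,290 = $43,287
Total penalty: $144,290 + $43,287 = $187,577

$187,577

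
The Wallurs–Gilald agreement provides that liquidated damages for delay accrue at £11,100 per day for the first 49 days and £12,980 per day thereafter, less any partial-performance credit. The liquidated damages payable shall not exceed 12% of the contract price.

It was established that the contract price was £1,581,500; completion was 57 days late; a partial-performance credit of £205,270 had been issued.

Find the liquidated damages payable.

£189,780

First 49 days: 49 × £11,100 = £543,900
Remaining days: (57 − 49) × £12,980 = £103,840
Accrued per-day damages: £543,900 + £103,840 = £647,740
Less partial-performance credit: £647,740 − £205,270 = £442,470
Cap: 12% of £1,581,500 = £189,780
Cap at £189,780: £442,470 exceeds the cap → £189,780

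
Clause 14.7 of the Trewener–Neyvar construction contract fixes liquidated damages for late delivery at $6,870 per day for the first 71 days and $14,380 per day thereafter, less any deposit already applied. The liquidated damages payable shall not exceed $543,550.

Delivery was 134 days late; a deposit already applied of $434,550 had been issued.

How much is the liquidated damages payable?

$543,550

First 71 days: 71 × $6,870 = $487,770
Remaining days: (134 − 71) × $14,380 = $905,940
Accrued per-day damages: $487,770 + $905,940 = $1,393,710
Less deposit already applied: $1,393,710 − $434,550 = $959,160
Cap at $543,550: $959,160 exceeds the cap → $543,550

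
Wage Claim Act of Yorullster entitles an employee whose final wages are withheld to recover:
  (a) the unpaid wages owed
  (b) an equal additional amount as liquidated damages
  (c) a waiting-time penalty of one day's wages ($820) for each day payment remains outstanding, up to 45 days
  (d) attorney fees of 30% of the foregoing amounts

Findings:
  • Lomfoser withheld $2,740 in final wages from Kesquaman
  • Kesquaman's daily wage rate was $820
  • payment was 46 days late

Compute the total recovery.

$55,094

Liquidated damages (equal amount): $2,740
Penalty days: min(46, 45) = 45
Waiting-time penalty: 45 × $820 = $36,900
Subtotal: $2,740 + $2,740 + $36,900 = $42,380
Attorney fees: 30% of $42,380 = $12,714
Total award: $42,380 + $12,714 = $55,094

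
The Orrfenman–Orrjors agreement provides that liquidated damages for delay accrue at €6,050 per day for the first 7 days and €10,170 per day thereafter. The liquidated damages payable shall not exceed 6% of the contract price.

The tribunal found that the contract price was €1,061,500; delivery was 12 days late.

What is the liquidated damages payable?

First 7 days: 7 × €6,050 = €42,350
Remaining days: (12 − 7) × €10,170 = €50,850
Accrued per-day damages: €42,350 + €50,850 = €93,200
Cap: 6% of €1,061,500 = €63,690
Cap at €63,690: €93,200 exceeds the cap → €63,690

€63,690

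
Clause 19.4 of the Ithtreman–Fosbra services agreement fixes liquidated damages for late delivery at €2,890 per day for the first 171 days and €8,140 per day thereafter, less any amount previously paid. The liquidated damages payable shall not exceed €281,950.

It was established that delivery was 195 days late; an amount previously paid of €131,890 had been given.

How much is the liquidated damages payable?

€281,950

First 171 days: 171 × €2,890 = €494,190
Remaining days: (195 − 171) × €8,140 = €195,360
Accrued per-day damages: €494,190 + €195,360 = €689,550
Less amount previously paid: €689,550 − €131,890 = €557,660
Cap at €281,950: €557,660 exceeds the cap → €281,950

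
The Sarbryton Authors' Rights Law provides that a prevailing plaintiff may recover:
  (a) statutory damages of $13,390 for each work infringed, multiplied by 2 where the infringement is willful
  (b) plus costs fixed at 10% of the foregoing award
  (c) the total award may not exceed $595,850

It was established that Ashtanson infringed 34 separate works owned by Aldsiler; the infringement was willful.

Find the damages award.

$595,850

Statutory damages: 34 × $13,390 = $455,260
Doubled: 2 × $455,260 = $910,520
Costs: 10% of $910,520 = $91,052
Award plus costs: $910,520 + $91,052 = $1,001,572
Cap at $595,850: $1,001,572 exceeds the cap → $595,850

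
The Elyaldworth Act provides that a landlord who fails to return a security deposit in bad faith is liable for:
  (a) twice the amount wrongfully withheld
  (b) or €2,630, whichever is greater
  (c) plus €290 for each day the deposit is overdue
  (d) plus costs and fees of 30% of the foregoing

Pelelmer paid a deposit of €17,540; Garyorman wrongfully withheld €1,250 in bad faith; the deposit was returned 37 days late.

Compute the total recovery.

€17,368

Doubled: 2 × €1,250 = €2,500
Minimum €2,630: €2,500 is below the minimum → €2,630
Late-return penalty: 37 × €290 = €10,730
Damages plus late penalty: €2,630 + €10,730 = €13,360
Costs and fees: 30% of €13,360 = €4,008
Total recovery: €13,360 + €4,008 = €17,368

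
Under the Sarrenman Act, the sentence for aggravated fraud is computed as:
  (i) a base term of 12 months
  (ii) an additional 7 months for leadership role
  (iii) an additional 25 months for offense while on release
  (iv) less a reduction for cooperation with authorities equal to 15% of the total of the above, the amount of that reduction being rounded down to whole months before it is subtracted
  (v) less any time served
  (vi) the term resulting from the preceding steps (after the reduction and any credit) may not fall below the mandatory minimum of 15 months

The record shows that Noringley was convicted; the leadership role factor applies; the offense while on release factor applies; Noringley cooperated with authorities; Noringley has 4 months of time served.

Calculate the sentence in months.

34 months

Leadership role enhancement: +7 months
Offense while on release enhancement: +25 months
Adjusted term: 12 months + 7 months + 25 months = 44 months
Cooperation with authorities reduction: 15% of 44 months = 6 months (rounded down)
After reduction: 44 − 6 = 38 months
Less time served: 38 months − 4 months = 34 months
Minimum 15 months: 34 months meets the minimum, no increase.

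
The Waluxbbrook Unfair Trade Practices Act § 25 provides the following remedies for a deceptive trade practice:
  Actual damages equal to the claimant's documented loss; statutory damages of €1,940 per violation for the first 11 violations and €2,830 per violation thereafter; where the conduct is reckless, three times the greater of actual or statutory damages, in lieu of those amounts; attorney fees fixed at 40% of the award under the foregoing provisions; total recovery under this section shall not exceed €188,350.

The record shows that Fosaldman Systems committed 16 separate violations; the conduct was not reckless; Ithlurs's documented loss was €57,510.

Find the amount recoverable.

First 11 violations: 11 × €1,940 = €21,340
Remaining violations: (16 − 11) × €2,830 = €14,150
Statutory damages: €21,340 + €14,150 = €35,490
Conduct not reckless: the in-lieu enhancement does not apply.
Actual plus statutory damages: €57,510 + €35,490 = €93,000
Attorney fees: 40% of €93,000 = €37,200
Total before cap: €93,000 + €37,200 = €130,200
Cap at €188,350: €130,200 is within the cap, no reduction.

€130,200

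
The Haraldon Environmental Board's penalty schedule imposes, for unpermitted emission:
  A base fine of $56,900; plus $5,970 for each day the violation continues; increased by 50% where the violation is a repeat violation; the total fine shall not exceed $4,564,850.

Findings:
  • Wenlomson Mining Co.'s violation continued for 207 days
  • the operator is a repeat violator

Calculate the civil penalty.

$1,939,035

Per-day component: 207 × $5,970 = $1,235,790
Base plus per-day: $56,900 + $1,235,790 = $1,292,690
Enhancement: 50% of $1,292,690 = $646,345
Enhanced fine: $1,292,690 + $646,345 = $1,939,035
Cap at $4,564,850: $1,939,035 is within the cap, no reduction.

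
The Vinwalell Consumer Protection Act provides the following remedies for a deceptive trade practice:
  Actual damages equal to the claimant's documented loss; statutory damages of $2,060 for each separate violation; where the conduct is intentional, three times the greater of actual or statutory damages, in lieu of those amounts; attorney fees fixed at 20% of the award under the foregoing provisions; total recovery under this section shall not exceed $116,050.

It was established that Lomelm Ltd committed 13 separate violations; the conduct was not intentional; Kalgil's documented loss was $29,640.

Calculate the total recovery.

Statutory damages: 13 × $2,060 = $26,780
Conduct not intentional: the in-lieu enhancement does not apply.
Actual plus statutory damages: $29,640 + $26,780 = $56,420
Attorney fees: 20% of $56,420 = $11,284
Total before cap: $56,420 + $11,284 = $67,704
Cap at $116,050: $67,704 is within the cap, no reduction.

$67,704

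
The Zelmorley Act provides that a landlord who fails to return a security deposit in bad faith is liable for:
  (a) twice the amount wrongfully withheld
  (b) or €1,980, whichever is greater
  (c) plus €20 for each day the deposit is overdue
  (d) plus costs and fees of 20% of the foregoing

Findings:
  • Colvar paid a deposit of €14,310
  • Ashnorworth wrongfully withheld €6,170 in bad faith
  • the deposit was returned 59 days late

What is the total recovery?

€16,224

Doubled: 2 × €6,170 = €12,340
Minimum €1,980: €12,340 meets the minimum, no increase.
Late-return penalty: 59 × €20 = €1,180
Damages plus late penalty: €12,340 + €1,180 = €13,520
Costs and fees: 20% of €13,520 = €2,704
Total recovery: €13,520 + €2,704 = €16,224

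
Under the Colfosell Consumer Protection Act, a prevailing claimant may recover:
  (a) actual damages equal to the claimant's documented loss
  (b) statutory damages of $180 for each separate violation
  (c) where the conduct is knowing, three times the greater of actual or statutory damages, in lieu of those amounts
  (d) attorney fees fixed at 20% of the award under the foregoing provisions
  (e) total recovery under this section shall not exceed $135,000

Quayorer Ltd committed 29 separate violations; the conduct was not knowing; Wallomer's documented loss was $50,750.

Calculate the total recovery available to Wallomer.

Statutory damages: 29 × $180 = $5,220
Conduct not knowing: the in-lieu enhancement does not apply.
Actual plus statutory damages: $50,750 + $5,220 = $55,970
Attorney fees: 20% of $55,970 = $11,194
Total before cap: $55,970 + $11,194 = $67,164
Cap at $135,000: $67,164 is within the cap, no reduction.

$67,164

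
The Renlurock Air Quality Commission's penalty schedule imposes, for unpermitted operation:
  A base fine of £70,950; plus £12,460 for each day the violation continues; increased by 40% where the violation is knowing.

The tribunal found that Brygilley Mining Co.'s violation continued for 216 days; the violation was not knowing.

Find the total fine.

Per-day component: 216 × £12,460 = £2,691,360
Base plus per-day: £70,950 + £2,691,360 = £2,762,310
The violation was not knowing: no 40% increase.

£2,762,310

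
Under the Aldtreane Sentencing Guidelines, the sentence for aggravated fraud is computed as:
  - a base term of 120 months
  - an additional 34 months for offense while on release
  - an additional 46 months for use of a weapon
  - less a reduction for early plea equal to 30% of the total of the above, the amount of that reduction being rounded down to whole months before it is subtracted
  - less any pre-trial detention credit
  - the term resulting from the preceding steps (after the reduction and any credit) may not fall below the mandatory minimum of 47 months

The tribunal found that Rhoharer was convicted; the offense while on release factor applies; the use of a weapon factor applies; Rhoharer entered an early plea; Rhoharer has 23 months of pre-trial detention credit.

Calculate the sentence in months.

Offense while on release enhancement: +34 months
Use of a weapon enhancement: +46 months
Adjusted term: 120 months + 34 months + 46 months = 200 months
Early plea reduction: 30% of 200 months = 60 months (rounded down)
After reduction: 200 − 60 = 140 months
Less pre-trial detention credit: 140 months − 23 months = 117 months
Minimum 47 months: 117 months meets the minimum, no increase.

117 months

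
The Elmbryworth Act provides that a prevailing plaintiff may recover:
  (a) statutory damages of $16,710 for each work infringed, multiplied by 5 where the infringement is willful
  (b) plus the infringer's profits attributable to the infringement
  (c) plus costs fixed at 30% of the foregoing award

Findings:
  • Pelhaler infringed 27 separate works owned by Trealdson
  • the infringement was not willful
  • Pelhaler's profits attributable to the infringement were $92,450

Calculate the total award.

Statutory damages: 27 × $16,710 = $451,170
Infringement not willful: no ×5 enhancement.
Combined award: $451,170 + $92,450 = $543,620
Costs: 30% of $543,620 = $163,086
Award plus costs: $543,620 + $163,086 = $706,706

Award: $706,706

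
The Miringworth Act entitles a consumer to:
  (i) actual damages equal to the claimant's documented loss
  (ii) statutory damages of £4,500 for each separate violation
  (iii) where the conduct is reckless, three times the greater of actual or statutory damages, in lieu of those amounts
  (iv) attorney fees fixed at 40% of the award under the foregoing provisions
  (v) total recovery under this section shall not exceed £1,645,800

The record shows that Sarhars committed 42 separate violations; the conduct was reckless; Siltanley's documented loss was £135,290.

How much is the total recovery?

Statutory damages: 42 × £4,500 = £189,000
Greater of actual damages (£135,290) or statutory damages (£189,000): £189,000
Trebled: 3 × £189,000 = £567,000
Attorney fees: 40% of £567,000 = £226,800
Total before cap: £567,000 + £226,800 = £793,800
Cap at £1,645,800: £793,800 is within the cap, no reduction.

Total recovery: £793,800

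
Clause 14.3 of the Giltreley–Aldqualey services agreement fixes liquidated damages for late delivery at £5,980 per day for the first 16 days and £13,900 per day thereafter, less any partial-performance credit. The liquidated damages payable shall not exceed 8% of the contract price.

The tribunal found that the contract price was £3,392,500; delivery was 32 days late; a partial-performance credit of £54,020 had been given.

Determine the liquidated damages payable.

First 16 days: 16 × £5,980 = £95,680
Remaining days: (32 − 16) × £13,900 = £222,400
Accrued per-day damages: £95,680 + £222,400 = £318,080
Less partial-performance credit: £318,080 − £54,020 = £264,060
Cap: 8% of £3,392,500 = £271,400
Cap at £271,400: £264,060 is within the cap, no reduction.

£264,060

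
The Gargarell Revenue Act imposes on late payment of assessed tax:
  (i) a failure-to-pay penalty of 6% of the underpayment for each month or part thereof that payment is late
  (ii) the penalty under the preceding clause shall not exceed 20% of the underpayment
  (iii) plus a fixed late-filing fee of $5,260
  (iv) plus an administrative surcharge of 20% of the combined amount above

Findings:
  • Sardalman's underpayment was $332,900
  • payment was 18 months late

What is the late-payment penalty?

Accrued rate: 6% × 18 = 108%, capped at 20% → 20%
Failure-to-pay penalty: 20% of $332,900 = $66,580
Penalty before surcharge: $66,580 + $5,260 = $71,840
Administrative surcharge: 20% of $71,840 = $14,368
Total penalty: $71,840 + $14,368 = $86,208

$86,208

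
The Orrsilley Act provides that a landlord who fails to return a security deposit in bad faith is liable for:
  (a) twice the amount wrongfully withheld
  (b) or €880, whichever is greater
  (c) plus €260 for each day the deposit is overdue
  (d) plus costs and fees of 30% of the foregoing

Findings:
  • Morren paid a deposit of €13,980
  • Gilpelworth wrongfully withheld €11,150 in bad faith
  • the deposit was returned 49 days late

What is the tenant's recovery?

Doubled: 2 × €11,150 = €22,300
Minimum €880: €22,300 meets the minimum, no increase.
Late-return penalty: 49 × €260 = €12,740
Damages plus late penalty: €22,300 + €12,740 = €35,040
Costs and fees: 30% of €35,040 = €10,512
Total recovery: €35,040 + €10,512 = €45,552

Recovery: €45,552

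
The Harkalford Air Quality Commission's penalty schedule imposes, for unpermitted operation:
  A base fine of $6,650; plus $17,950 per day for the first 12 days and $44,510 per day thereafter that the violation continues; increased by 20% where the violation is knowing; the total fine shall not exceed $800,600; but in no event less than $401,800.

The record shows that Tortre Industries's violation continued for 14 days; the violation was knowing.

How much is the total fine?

$401,800

First 12 days: 12 × $17,950 = $215,400
Remaining days: (14 − 12) × $44,510 = $89,020
Per-day component: $215,400 + $89,020 = $304,420
Base plus per-day: $6,650 + $304,420 = $311,070
Enhancement: 20% of $311,070 = $62,214
Enhanced fine: $311,070 + $62,214 = $373,284
Cap at $800,600: $373,284 is within the cap, no reduction.
Minimum $401,800: $373,284 is below the minimum → $401,800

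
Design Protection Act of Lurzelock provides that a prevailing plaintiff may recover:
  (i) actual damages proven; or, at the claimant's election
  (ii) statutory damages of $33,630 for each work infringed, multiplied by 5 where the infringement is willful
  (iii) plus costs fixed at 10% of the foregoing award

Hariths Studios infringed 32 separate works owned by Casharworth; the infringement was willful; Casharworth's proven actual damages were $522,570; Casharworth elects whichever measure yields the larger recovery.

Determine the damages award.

Statutory damages: 32 × $33,630 = $1,076,160
Multiplied by 5: 5 × $1,076,160 = $5,380,800
Greater of actual damages ($522,570) or enhanced statutory damages ($5,380,800): $5,380,800
Costs: 10% of $5,380,800 = $538,080
Award plus costs: $5,380,800 + $538,080 = $5,918,880

$5,918,880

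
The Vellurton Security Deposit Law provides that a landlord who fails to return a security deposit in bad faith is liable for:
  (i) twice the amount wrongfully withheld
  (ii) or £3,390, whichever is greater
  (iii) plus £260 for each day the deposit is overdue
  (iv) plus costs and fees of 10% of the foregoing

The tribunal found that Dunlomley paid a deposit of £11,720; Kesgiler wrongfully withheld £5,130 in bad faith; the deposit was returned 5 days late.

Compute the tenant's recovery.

Recovery: £12,716

Doubled: 2 × £5,130 = £10,260
Minimum £3,390: £10,260 meets the minimum, no increase.
Late-return penalty: 5 × £260 = £1,300
Damages plus late penalty: £10,260 + £1,300 = £11,560
Costs and fees: 10% of £11,560 = £1,156
Total recovery: £11,560 + £1,156 = £12,716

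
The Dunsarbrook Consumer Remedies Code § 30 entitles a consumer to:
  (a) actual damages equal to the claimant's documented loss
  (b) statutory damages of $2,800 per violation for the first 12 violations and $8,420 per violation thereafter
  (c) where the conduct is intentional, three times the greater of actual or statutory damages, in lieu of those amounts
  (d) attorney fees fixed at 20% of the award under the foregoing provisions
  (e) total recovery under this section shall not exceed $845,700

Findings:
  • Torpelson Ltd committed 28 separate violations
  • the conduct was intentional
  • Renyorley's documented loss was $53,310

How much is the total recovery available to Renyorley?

First 12 violations: 12 × $2,800 = $33,600
Remaining violations: (28 − 12) × $8,420 = $134,720
Statutory damages: $33,600 + $134,720 = $168,320
Greater of actual damages ($53,310) or statutory damages ($168,320): $168,320
Trebled: 3 × $168,320 = $504,960
Attorney fees: 20% of $504,960 = $100,992
Total before cap: $504,960 + $100,992 = $605,952
Cap at $845,700: $605,952 is within the cap, no reduction.

Total recovery: $605,952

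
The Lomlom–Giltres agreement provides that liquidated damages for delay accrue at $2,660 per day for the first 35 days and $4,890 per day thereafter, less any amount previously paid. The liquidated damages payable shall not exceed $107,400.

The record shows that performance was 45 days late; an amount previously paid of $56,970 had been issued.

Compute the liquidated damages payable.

Liquidated damages: $85,030

First 35 days: 35 × $2,660 = $93,100
Remaining days: (45 − 35) × $4,890 = $48,900
Accrued per-day damages: $93,100 + $48,900 = $142,000
Less amount previously paid: $142,000 − $56,970 = $85,030
Cap at $107,400: $85,030 is within the cap, no reduction.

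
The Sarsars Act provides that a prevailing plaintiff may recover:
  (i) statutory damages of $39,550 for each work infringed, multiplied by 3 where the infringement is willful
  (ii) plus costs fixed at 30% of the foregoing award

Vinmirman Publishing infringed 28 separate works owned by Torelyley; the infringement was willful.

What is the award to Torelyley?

Statutory damages: 28 × $39,550 = $1,107,400
Trebled: 3 × $1,107,400 = $3,322,200
Costs: 30% of $3,322,200 = $996,660
Award plus costs: $3,322,200 + $996,660 = $4,318,860

$4,318,860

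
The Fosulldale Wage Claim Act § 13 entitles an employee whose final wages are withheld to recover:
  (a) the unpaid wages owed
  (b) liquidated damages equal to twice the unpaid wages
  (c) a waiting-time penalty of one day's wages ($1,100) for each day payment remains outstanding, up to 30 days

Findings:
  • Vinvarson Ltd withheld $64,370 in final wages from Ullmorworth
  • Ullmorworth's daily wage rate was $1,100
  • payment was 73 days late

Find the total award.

Doubled: 2 × $64,370 = $128,740
Penalty days: min(73, 30) = 30
Waiting-time penalty: 30 × $1,100 = $33,000
Total award: $64,370 + $128,740 + $33,000 = $226,110

$226,110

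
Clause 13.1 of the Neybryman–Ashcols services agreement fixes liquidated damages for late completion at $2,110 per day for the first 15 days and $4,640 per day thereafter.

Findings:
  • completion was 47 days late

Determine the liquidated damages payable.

$180,130

First 15 days: 15 × $2,110 = $31,650
Remaining days: (47 − 15) × $4,640 = $148,480
Accrued per-day damages: $31,650 + $148,480 = $180,130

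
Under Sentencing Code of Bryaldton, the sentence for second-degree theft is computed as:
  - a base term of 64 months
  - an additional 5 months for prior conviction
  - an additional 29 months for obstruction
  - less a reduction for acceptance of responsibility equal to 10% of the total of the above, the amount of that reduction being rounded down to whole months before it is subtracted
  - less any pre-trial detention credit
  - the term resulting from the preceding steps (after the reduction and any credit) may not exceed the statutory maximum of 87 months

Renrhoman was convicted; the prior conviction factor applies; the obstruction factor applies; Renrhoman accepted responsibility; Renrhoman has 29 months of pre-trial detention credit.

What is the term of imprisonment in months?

60 months

Prior conviction enhancement: +5 months
Obstruction enhancement: +29 months
Adjusted term: 64 months + 5 months + 29 months = 98 months
Acceptance of responsibility reduction: 10% of 98 months = 9 months (rounded down)
After reduction: 98 − 9 = 89 months
Less pre-trial detention credit: 89 months − 29 months = 60 months
Cap at 87 months: 60 months is within the cap, no reduction.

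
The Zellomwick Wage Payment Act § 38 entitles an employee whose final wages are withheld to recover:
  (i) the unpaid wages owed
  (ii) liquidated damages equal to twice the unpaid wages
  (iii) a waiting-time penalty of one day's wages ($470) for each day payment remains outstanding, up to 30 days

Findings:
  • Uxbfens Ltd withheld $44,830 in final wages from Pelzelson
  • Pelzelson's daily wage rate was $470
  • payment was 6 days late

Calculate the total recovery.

$137,310

Doubled: 2 × $44,830 = $89,660
Penalty days: min(6, 30) = 6
Waiting-time penalty: 6 × $470 = $2,820
Total award: $44,830 + $89,660 + $2,820 = $137,310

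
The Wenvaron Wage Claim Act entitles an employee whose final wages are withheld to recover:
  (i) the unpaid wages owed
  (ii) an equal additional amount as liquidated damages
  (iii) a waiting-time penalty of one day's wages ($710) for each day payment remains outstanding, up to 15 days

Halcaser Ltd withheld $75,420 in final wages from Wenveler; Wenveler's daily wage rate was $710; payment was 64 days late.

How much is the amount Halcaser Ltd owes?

Liquidated damages (equal amount): $75,420
Penalty days: min(64, 15) = 15
Waiting-time penalty: 15 × $710 = $10,650
Total award: $75,420 + $75,420 + $10,650 = $161,490

$161,490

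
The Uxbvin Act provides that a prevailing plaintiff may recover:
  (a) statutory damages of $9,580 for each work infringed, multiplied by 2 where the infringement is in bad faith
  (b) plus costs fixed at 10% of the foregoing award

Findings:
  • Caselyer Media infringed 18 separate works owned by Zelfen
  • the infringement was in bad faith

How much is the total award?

$379,368

Statutory damages: 18 × $9,580 = $172,440
Doubled: 2 × $172,440 = $344,880
Costs: 10% of $344,880 = $34,488
Award plus costs: $344,880 + $34,488 = $379,368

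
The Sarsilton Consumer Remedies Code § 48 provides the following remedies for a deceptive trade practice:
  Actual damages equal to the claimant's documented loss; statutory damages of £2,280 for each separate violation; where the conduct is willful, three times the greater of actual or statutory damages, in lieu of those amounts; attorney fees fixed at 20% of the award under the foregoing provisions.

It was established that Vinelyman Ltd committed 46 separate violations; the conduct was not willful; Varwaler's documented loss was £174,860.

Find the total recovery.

Statutory damages: 46 × £2,280 = £104,880
Conduct not willful: the in-lieu enhancement does not apply.
Actual plus statutory damages: £174,860 + £104,880 = £279,740
Attorney fees: 20% of £279,740 = £55,948
Total recovery: £279,740 + £55,948 = £335,688

Total recovery: £335,688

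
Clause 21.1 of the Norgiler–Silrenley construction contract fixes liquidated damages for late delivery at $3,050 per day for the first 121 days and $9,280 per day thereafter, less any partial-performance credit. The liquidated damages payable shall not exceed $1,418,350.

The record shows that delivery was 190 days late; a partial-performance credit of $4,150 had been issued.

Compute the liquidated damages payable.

First 121 days: 121 × $3,050 = $369,050
Remaining days: (190 − 121) × $9,280 = $640,320
Accrued per-day damages: $369,050 + $640,320 = $1,009,370
Less partial-performance credit: $1,009,370 − $4,150 = $1,005,220
Cap at $1,418,350: $1,005,220 is within the cap, no reduction.

$1,005,220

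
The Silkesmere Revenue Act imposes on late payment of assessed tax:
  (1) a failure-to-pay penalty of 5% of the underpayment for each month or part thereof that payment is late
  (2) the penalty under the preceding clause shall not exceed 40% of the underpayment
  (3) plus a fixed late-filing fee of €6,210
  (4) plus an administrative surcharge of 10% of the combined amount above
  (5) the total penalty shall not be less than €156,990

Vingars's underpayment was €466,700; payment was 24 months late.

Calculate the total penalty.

€212,179

Accrued rate: 5% × 24 = 120%, capped at 40% → 40%
Failure-to-pay penalty: 40% of €466,700 = €186,680
Penalty before surcharge: €186,680 + €6,210 = €192,890
Administrative surcharge: 10% of €192,890 = €19,289
Total penalty: €192,890 + €19,289 = €212,179
Minimum €156,990: €212,179 meets the minimum, no increase.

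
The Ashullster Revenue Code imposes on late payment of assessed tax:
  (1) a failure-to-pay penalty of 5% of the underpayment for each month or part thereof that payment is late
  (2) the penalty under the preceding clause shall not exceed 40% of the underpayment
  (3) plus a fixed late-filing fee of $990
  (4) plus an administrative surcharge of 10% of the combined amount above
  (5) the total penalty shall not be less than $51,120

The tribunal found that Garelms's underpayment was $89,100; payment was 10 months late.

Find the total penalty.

Accrued rate: 5% × 10 = 50%, capped at 40% → 40%
Failure-to-pay penalty: 40% of $89,100 = $35,640
Penalty before surcharge: $35,640 + $990 = $36,630
Administrative surcharge: 10% of $36,630 = $3,663
Total penalty: $36,630 + $3,663 = $40,293
Minimum $51,120: $40,293 is below the minimum → $51,120

$51,120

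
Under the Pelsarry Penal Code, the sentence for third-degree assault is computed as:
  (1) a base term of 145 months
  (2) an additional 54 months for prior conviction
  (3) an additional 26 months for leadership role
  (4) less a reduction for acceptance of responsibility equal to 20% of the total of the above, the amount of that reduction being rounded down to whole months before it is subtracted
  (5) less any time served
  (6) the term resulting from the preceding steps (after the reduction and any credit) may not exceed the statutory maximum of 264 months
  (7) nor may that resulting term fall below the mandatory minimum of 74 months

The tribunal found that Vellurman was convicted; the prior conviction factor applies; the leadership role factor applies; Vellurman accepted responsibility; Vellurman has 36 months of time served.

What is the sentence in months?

Sentence: 144 months

Prior conviction enhancement: +54 months
Leadership role enhancement: +26 months
Adjusted term: 145 months + 54 months + 26 months = 225 months
Acceptance of responsibility reduction: 20% of 225 months = 45 months (rounded down)
After reduction: 225 − 45 = 180 months
Less time served: 180 months − 36 months = 144 months
Cap at 264 months: 144 months is within the cap, no reduction.
Minimum 74 months: 144 months meets the minimum, no increase.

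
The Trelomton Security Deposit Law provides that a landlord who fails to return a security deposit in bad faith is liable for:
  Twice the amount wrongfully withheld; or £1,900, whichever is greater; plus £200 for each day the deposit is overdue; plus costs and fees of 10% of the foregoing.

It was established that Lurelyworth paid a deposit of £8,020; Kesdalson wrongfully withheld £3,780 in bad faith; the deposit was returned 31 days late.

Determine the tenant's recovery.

£15,136

Doubled: 2 × £3,780 = £7,560
Minimum £1,900: £7,560 meets the minimum, no increase.
Late-return penalty: 31 × £200 = £6,200
Damages plus late penalty: £7,560 + £6,200 = £13,760
Costs and fees: 10% of £13,760 = £1,376
Total recovery: £13,760 + £1,376 = £15,136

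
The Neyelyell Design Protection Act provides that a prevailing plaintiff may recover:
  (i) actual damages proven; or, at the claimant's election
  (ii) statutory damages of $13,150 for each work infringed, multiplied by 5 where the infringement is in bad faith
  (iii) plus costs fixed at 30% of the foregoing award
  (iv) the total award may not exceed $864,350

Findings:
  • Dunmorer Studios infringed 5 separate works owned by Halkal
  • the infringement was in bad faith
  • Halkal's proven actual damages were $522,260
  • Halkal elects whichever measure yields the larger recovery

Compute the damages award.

Statutory damages: 5 × $13,150 = $65,750
Multiplied by 5: 5 × $65,750 = $328,750
Greater of actual damages ($522,260) or enhanced statutory damages ($328,750): $522,260
Costs: 30% of $522,260 = $156,678
Award plus costs: $522,260 + $156,678 = $678,938
Cap at $864,350: $678,938 is within the cap, no reduction.

$678,938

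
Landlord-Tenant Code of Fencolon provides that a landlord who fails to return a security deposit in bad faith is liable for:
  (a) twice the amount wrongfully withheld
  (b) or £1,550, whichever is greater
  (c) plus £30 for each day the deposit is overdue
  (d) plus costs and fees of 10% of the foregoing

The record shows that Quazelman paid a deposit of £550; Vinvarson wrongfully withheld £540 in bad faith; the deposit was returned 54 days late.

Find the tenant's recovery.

Doubled: 2 × £540 = £1,080
Minimum £1,550: £1,080 is below the minimum → £1,550
Late-return penalty: 54 × £30 = £1,620
Damages plus late penalty: £1,550 + £1,620 = £3,170
Costs and fees: 10% of £3,170 = £317
Total recovery: £3,170 + £317 = £3,487

£3,487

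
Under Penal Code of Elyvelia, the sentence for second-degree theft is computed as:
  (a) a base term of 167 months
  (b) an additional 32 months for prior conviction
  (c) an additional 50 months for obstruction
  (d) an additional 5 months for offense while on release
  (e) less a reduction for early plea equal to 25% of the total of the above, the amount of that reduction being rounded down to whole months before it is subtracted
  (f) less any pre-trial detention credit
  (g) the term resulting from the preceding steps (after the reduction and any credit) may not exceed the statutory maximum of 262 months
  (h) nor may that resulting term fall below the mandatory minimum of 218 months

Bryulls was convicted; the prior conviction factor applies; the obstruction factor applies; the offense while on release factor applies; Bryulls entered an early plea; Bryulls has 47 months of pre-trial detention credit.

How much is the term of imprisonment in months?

Sentence: 218 months

Prior conviction enhancement: +32 months
Obstruction enhancement: +50 months
Offense while on release enhancement: +5 months
Adjusted term: 167 months + 32 months + 50 months + 5 months = 254 months
Early plea reduction: 25% of 254 months = 63 months (rounded down)
After reduction: 254 − 63 = 191 months
Less pre-trial detention credit: 191 months − 47 months = 144 months
Cap at 262 months: 144 months is within the cap, no reduction.
Minimum 218 months: 144 months is below the minimum → 218 months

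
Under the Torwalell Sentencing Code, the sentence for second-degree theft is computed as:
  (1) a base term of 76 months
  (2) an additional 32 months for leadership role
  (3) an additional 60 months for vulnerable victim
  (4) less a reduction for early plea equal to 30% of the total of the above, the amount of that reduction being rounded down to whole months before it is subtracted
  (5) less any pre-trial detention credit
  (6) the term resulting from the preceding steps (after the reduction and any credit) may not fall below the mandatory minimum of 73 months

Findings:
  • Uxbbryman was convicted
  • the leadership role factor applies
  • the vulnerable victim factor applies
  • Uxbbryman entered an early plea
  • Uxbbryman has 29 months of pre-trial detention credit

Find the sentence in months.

Leadership role enhancement: +32 months
Vulnerable victim enhancement: +60 months
Adjusted term: 76 months + 32 months + 60 months = 168 months
Early plea reduction: 30% of 168 months = 50 months (rounded down)
After reduction: 168 − 50 = 118 months
Less pre-trial detention credit: 118 months − 29 months = 89 months
Minimum 73 months: 89 months meets the minimum, no increase.

89 months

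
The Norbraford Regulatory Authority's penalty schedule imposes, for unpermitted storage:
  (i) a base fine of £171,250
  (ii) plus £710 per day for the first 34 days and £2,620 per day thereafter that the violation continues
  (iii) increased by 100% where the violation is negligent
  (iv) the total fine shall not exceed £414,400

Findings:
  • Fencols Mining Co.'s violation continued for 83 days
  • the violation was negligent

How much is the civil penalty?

First 34 days: 34 × £710 = £24,140
Remaining days: (83 − 34) × £2,620 = £128,380
Per-day component: £24,140 + £128,380 = £152,520
Base plus per-day: £171,250 + £152,520 = £323,770
Enhancement: 100% of £323,770 = £323,770
Enhanced fine: £323,770 + £323,770 = £647,540
Cap at £414,400: £647,540 exceeds the cap → £414,400

£414,400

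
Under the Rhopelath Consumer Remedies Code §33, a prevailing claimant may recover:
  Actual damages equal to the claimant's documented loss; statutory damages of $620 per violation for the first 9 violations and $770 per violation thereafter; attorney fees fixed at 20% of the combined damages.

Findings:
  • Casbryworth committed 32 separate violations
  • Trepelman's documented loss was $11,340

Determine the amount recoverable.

First 9 violations: 9 × $620 = $5,580
Remaining violations: (32 − 9) × $770 = $17,710
Statutory damages: $5,580 + $17,710 = $23,290
Combined damages: $11,340 + $23,290 = $34,630
Attorney fees: 20% of $34,630 = $6,926
Total recovery: $34,630 + $6,926 = $41,556

$41,556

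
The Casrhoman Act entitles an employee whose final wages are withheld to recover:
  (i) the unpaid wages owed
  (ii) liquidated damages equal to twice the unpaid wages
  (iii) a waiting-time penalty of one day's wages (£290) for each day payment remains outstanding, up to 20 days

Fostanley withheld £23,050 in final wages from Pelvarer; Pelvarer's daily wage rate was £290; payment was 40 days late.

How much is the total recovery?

Doubled: 2 × £23,050 = £46,100
Penalty days: min(40, 20) = 20
Waiting-time penalty: 20 × £290 = £5,800
Total award: £23,050 + £46,100 + £5,800 = £74,950

£74,950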